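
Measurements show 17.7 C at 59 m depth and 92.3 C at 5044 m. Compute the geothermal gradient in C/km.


dT = 92.3 - 17.7 = 74.6 C
dz = 5044 - 59 = 4985 m
gradient = dT/dz * 1000 = 74.6/4985 * 1000 = 14.9649 C/km

14.9649


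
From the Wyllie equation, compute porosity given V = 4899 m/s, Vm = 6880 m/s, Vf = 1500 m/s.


1/V - 1/Vm = 1/4899 - 1/6880 = 5.877e-05
1/Vf - 1/Vm = 1/1500 - 1/6880 = 0.00052132
phi = 5.877e-05 / 0.00052132 = 0.1127

0.1127


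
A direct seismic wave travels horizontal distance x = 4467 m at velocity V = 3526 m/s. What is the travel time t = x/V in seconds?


t = x / V
= 4467 / 3526
= 1.2669 s

1.2669


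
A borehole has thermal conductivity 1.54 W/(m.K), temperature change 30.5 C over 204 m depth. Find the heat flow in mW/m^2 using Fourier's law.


q = k * dT / dz * 1000
= 1.54 * 30.5 / 204 * 1000
= 0.230245 * 1000
= 230.2451 mW/m^2

230.2451


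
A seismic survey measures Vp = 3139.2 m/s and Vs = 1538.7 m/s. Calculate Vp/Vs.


Vp/Vs = 3139.2 / 1538.7
= 2.0402

2.0402


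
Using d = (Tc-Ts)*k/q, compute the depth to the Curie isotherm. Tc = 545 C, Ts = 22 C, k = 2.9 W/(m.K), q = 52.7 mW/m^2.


T_Curie - T_surf = 545 - 22 = 523 C
Convert q to W/m^2: 52.7 mW/m^2 = 0.0527 W/m^2
d = 523 * 2.9 / 0.0527 = 28779.89 m

28779.89


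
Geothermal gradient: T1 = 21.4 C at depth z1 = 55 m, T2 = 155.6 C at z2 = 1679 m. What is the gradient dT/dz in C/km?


dT = 155.6 - 21.4 = 134.2 C
dz = 1679 - 55 = 1624 m
gradient = dT/dz * 1000 = 134.2/1624 * 1000 = 82.6355 C/km

82.6355


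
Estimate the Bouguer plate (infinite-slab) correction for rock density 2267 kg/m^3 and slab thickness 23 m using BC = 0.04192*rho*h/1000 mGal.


BC = 0.04192 * rho * h / 1000
= 0.04192 * 2267 * 23 / 1000
= 2.1858 mGal

2.1858


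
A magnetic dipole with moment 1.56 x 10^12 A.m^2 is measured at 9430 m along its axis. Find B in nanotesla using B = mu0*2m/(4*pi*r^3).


m = 1.56 x 10^12 = 1560000000000 A.m^2
2m = 3120000000000 A.m^2
r^3 = 9430^3 = 838561807000
B = (4pi*10^-7) * 3120000000000 / (4*pi * 838561807000) * 1e9
= 3920707.63168 / 10537678449808.73 * 1e9
= 372.0656 nT

372.0656


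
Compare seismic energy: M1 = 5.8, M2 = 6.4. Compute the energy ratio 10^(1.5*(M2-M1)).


M2 - M1 = 6.4 - 5.8 = 0.6
1.5 * 0.6 = 0.9
ratio = 10^0.9 = 7.94

7.94


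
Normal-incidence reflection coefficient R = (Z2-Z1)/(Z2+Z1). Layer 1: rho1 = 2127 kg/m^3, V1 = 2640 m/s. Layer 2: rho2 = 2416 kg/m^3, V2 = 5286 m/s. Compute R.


Z1 = 2127 * 2640 = 5615280
Z2 = 2416 * 5286 = 12770976
R = (12770976 - 5615280) / (12770976 + 5615280) = 7155696 / 18386256 = 0.3892

0.3892


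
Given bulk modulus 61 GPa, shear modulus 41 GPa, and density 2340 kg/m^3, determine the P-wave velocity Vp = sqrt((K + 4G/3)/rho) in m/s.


First compute the effective modulus:
K + 4G/3 = 61e9 + 4*41e9/3 = 115666666666.67 Pa
Then divide by density:
115666666666.67 / 2340 = 49430199.4302 Pa/(kg/m^3)
Take the square root:
Vp = sqrt(49430199.4302) = 7030.66 m/s

7030.66


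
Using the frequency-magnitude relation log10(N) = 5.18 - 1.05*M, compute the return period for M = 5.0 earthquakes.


log10(N) = 5.18 - 1.05*5.0 = -0.07
N = 10^-0.07 = 0.851138
T = 1/N = 1/0.851138 = 1.1749 years

1.1749


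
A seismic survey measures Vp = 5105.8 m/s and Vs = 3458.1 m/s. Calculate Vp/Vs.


Vp/Vs = 5105.8 / 3458.1
= 1.4765

1.4765


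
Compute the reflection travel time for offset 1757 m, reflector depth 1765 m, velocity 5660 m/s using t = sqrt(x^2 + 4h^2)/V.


x^2 + 4h^2 = 1757^2 + 4*1765^2 = 3087049 + 12460900 = 15547949
sqrt(15547949) = 3943.0888
t = 3943.0888 / 5660 = 0.6967 s

0.6967


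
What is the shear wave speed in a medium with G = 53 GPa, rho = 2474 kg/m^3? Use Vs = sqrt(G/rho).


Convert G to Pa: G = 53e9 Pa
Compute G/rho = 53e9 / 2474 = 21422797.0897
Vs = sqrt(21422797.0897) = 4628.48 m/s

4628.48


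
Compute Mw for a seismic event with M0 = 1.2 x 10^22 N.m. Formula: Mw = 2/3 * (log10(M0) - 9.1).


log10(M0) = log10(1.2 x 10^22) = 22.0792
Mw = 2/3 * (22.0792 - 9.1)
= 2/3 * 12.9792
= 8.65

8.65


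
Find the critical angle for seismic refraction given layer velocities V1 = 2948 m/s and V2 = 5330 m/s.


V1/V2 = 2948/5330 = 0.553096
theta_c = arcsin(0.553096) = 33.5797 degrees

33.5797


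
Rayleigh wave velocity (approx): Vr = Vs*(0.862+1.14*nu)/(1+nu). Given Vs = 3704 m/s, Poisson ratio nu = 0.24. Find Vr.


Numerator factor = 0.862 + 1.14*0.24 = 1.1356
Denominator = 1 + 0.24 = 1.24
Vr = 3704 * 1.1356 / 1.24 = 3392.15 m/s

3392.15


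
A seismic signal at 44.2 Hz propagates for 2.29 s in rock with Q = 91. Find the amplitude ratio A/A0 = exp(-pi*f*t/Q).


pi*f*t/Q = pi*44.2*2.29/91 = 3.494349
A/A0 = exp(-3.494349) = 0.030369

0.030369


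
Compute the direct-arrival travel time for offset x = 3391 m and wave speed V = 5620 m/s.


t = x / V
= 3391 / 5620
= 0.6034 s

0.6034


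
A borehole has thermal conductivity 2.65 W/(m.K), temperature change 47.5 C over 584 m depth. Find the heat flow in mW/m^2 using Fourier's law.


q = k * dT / dz * 1000
= 2.65 * 47.5 / 584 * 1000
= 0.215539 * 1000
= 215.5394 mW/m^2

215.5394


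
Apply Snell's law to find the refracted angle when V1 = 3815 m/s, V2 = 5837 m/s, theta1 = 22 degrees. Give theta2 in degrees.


sin(theta1) = sin(22 deg) = 0.374607
sin(theta2) = V2/V1 * sin(theta1) = 5837/3815 * 0.374607 = 0.573153
theta2 = arcsin(0.573153) = 34.9704 degrees

34.9704


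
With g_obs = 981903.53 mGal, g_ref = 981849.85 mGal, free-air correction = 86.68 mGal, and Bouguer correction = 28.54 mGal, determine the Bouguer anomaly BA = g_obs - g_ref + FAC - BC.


BA = g_obs - g_ref + FAC - BC
= 981903.53 - 981849.85 + 86.68 - 28.54
= 111.82 mGal

111.82


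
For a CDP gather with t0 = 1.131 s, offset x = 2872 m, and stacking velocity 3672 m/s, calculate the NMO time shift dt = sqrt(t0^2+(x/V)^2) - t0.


x/Vnmo = 2872/3672 = 0.782135
(x/Vnmo)^2 = 0.611735
t0^2 = 1.279161
sqrt(1.279161 + 0.611735) = 1.375099
dt = 1.375099 - 1.131 = 0.244099

0.244099


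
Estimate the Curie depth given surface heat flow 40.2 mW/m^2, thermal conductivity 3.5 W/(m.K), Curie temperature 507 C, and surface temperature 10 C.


T_Curie - T_surf = 507 - 10 = 497 C
Convert q to W/m^2: 40.2 mW/m^2 = 0.0402 W/m^2
d = 497 * 3.5 / 0.0402 = 43271.14 m

43271.14


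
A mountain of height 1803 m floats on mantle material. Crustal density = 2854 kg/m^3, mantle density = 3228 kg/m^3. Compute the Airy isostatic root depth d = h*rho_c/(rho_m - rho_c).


rho_m - rho_c = 3228 - 2854 = 374
d = 1803 * 2854 / 374
= 5145762 / 374
= 13758.72 m

13758.72


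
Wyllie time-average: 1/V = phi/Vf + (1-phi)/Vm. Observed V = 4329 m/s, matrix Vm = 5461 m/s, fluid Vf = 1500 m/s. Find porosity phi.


1/V - 1/Vm = 1/4329 - 1/5461 = 4.788e-05
1/Vf - 1/Vm = 1/1500 - 1/5461 = 0.00048355
phi = 4.788e-05 / 0.00048355 = 0.099

0.099


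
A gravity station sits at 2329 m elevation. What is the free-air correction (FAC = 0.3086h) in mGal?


FAC = 0.3086 * h
= 0.3086 * 2329
= 718.7294 mGal

718.7294


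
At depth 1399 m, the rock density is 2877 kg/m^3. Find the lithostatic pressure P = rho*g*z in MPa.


P = rho * g * z / 1e6
= 2877 * 9.81 * 1399 / 1e6
= 39484494.63 / 1e6
= 39.4845 MPa

39.4845


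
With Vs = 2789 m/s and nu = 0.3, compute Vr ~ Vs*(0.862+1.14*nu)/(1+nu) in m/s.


Numerator factor = 0.862 + 1.14*0.3 = 1.204
Denominator = 1 + 0.3 = 1.3
Vr = 2789 * 1.204 / 1.3 = 2583.04 m/s

2583.04


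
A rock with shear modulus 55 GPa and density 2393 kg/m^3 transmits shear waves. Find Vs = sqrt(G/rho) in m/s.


Convert G to Pa: G = 55e9 Pa
Compute G/rho = 55e9 / 2393 = 22983702.4655
Vs = sqrt(22983702.4655) = 4794.13 m/s

4794.13


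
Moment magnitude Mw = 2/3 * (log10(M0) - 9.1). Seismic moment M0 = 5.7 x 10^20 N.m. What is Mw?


log10(M0) = log10(5.7 x 10^20) = 20.7559
Mw = 2/3 * (20.7559 - 9.1)
= 2/3 * 11.6559
= 7.77

7.77


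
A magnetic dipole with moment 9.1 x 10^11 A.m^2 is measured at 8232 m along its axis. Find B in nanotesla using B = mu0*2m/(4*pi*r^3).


m = 9.1 x 10^11 = 910000000000 A.m^2
2m = 1820000000000 A.m^2
r^3 = 8232^3 = 557848263168
B = (4pi*10^-7) * 1820000000000 / (4*pi * 557848263168) * 1e9
= 2287079.451813 / 7010128021545.66 * 1e9
= 326.2536 nT

326.2536


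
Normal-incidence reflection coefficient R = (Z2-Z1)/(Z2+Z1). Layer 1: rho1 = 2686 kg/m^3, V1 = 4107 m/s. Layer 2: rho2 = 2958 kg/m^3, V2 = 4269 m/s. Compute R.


Z1 = 2686 * 4107 = 11031402
Z2 = 2958 * 4269 = 12627702
R = (12627702 - 11031402) / (12627702 + 11031402) = 1596300 / 23659104 = 0.0675

0.0675


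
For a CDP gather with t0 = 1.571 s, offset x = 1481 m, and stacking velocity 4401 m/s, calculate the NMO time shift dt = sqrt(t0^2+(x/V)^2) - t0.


x/Vnmo = 1481/4401 = 0.336514
(x/Vnmo)^2 = 0.113242
t0^2 = 2.468041
sqrt(2.468041 + 0.113242) = 1.606637
dt = 1.606637 - 1.571 = 0.035637

0.035637


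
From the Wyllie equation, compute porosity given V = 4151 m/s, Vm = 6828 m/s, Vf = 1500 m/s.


1/V - 1/Vm = 1/4151 - 1/6828 = 9.445e-05
1/Vf - 1/Vm = 1/1500 - 1/6828 = 0.00052021
phi = 9.445e-05 / 0.00052021 = 0.1816

0.1816


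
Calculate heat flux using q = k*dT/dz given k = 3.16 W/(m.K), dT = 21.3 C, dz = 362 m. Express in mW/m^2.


q = k * dT / dz * 1000
= 3.16 * 21.3 / 362 * 1000
= 0.185934 * 1000
= 185.9337 mW/m^2

185.9337


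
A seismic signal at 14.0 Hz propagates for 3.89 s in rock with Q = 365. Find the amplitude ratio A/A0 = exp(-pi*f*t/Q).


pi*f*t/Q = pi*14.0*3.89/365 = 0.468743
A/A0 = exp(-0.468743) = 0.625788

0.625788


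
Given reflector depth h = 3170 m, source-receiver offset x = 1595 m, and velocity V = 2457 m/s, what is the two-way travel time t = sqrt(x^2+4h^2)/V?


x^2 + 4h^2 = 1595^2 + 4*3170^2 = 2544025 + 40195600 = 42739625
sqrt(42739625) = 6537.555
t = 6537.555 / 2457 = 2.6608 s

2.6608


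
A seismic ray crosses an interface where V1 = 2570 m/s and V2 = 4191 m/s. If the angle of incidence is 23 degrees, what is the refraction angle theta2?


sin(theta1) = sin(23 deg) = 0.390731
sin(theta2) = V2/V1 * sin(theta1) = 4191/2570 * 0.390731 = 0.637181
theta2 = arcsin(0.637181) = 39.5819 degrees

39.5819


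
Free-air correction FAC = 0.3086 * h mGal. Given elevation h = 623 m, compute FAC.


FAC = 0.3086 * h
= 0.3086 * 623
= 192.2578 mGal

192.2578


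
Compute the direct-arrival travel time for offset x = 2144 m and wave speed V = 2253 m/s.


t = x / V
= 2144 / 2253
= 0.9516 s

0.9516


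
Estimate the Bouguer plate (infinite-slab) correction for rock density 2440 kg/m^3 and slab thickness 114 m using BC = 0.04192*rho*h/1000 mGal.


BC = 0.04192 * rho * h / 1000
= 0.04192 * 2440 * 114 / 1000
= 11.6605 mGal

11.6605


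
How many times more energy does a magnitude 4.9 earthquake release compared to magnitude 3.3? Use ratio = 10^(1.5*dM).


M2 - M1 = 4.9 - 3.3 = 1.6
1.5 * 1.6 = 2.4
ratio = 10^2.4 = 251.19

251.19


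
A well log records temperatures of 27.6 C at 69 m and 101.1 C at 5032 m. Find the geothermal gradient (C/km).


dT = 101.1 - 27.6 = 73.5 C
dz = 5032 - 69 = 4963 m
gradient = dT/dz * 1000 = 73.5/4963 * 1000 = 14.8096 C/km

14.8096


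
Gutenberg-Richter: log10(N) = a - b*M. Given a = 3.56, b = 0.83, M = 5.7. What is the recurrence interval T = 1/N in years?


log10(N) = 3.56 - 0.83*5.7 = -1.171
N = 10^-1.171 = 0.067453
T = 1/N = 1/0.067453 = 14.8252 years

14.8252


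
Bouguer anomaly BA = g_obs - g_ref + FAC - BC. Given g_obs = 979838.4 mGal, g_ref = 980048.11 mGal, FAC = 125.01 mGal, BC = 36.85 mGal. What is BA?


BA = g_obs - g_ref + FAC - BC
= 979838.4 - 980048.11 + 125.01 - 36.85
= -121.55 mGal

-121.55


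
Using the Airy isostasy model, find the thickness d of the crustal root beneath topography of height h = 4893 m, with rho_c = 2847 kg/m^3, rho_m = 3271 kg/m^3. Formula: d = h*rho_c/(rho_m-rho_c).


rho_m - rho_c = 3271 - 2847 = 424
d = 4893 * 2847 / 424
= 13930371 / 424
= 32854.65 m

32854.65


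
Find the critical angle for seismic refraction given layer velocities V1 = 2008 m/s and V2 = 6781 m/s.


V1/V2 = 2008/6781 = 0.296122
theta_c = arcsin(0.296122) = 17.2248 degrees

17.2248


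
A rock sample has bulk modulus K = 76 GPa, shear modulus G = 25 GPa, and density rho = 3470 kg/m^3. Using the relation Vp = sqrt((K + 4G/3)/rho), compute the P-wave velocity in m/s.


First compute the effective modulus:
K + 4G/3 = 76e9 + 4*25e9/3 = 109333333333.33 Pa
Then divide by density:
109333333333.33 / 3470 = 31508165.2257 Pa/(kg/m^3)
Take the square root:
Vp = sqrt(31508165.2257) = 5613.21 m/s

5613.21


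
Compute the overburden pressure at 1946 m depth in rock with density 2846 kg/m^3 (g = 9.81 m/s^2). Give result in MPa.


P = rho * g * z / 1e6
= 2846 * 9.81 * 1946 / 1e6
= 54330879.96 / 1e6
= 54.3309 MPa

54.3309


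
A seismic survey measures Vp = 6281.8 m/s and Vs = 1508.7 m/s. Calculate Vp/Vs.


Vp/Vs = 6281.8 / 1508.7
= 4.1637

4.1637


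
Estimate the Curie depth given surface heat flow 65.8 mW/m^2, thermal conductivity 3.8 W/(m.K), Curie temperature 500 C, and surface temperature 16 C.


T_Curie - T_surf = 500 - 16 = 484 C
Convert q to W/m^2: 65.8 mW/m^2 = 0.0658 W/m^2
d = 484 * 3.8 / 0.0658 = 27951.37 m

27951.37


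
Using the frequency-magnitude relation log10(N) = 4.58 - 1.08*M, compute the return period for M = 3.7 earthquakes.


log10(N) = 4.58 - 1.08*3.7 = 0.584
N = 10^0.584 = 3.837072
T = 1/N = 1/3.837072 = 0.2606 years

0.2606


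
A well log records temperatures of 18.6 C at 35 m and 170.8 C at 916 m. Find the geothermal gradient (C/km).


dT = 170.8 - 18.6 = 152.2 C
dz = 916 - 35 = 881 m
gradient = dT/dz * 1000 = 152.2/881 * 1000 = 172.7582 C/km

172.7582


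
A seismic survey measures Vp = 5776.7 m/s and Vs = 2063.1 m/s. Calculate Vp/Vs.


Vp/Vs = 5776.7 / 2063.1
= 2.8

2.8


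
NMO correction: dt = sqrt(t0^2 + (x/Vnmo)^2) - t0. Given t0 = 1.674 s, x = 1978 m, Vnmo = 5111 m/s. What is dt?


x/Vnmo = 1978/5111 = 0.387008
(x/Vnmo)^2 = 0.149776
t0^2 = 2.802276
sqrt(2.802276 + 0.149776) = 1.718154
dt = 1.718154 - 1.674 = 0.044154

0.044154


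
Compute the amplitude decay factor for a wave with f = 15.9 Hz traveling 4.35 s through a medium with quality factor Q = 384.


pi*f*t/Q = pi*15.9*4.35/384 = 0.565855
A/A0 = exp(-0.565855) = 0.567875

0.567875


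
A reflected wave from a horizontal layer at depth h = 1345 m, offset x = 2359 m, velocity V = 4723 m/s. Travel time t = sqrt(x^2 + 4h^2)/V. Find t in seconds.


x^2 + 4h^2 = 2359^2 + 4*1345^2 = 5564881 + 7236100 = 12800981
sqrt(12800981) = 3577.8459
t = 3577.8459 / 4723 = 0.7575 s

0.7575


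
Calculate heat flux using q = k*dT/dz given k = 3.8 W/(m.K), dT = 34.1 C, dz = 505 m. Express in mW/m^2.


q = k * dT / dz * 1000
= 3.8 * 34.1 / 505 * 1000
= 0.256594 * 1000
= 256.5941 mW/m^2

256.5941


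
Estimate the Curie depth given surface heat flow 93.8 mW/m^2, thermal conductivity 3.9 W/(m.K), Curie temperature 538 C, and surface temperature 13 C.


T_Curie - T_surf = 538 - 13 = 525 C
Convert q to W/m^2: 93.8 mW/m^2 = 0.0938 W/m^2
d = 525 * 3.9 / 0.0938 = 21828.36 m

21828.36


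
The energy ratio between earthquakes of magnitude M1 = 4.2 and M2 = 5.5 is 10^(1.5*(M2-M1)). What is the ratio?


M2 - M1 = 5.5 - 4.2 = 1.3
1.5 * 1.3 = 1.95
ratio = 10^1.95 = 89.13

89.13


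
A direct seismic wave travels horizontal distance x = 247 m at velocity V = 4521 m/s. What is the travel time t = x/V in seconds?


t = x / V
= 247 / 4521
= 0.0546 s

0.0546


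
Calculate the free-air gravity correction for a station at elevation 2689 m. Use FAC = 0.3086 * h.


FAC = 0.3086 * h
= 0.3086 * 2689
= 829.8254 mGal

829.8254


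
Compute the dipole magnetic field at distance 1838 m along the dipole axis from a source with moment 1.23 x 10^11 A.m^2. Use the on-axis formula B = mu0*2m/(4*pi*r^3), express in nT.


m = 1.23 x 10^11 = 123000000000 A.m^2
2m = 246000000000 A.m^2
r^3 = 1838^3 = 6209212472
B = (4pi*10^-7) * 246000000000 / (4*pi * 6209212472) * 1e9
= 309132.717113 / 78027265146.45 * 1e9
= 3961.8551 nT

3961.8551


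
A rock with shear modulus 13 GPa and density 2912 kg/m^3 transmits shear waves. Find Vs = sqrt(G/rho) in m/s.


Convert G to Pa: G = 13e9 Pa
Compute G/rho = 13e9 / 2912 = 4464285.7143
Vs = sqrt(4464285.7143) = 2112.89 m/s

2112.89


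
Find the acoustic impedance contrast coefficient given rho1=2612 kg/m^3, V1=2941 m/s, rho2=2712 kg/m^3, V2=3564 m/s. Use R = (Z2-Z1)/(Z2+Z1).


Z1 = 2612 * 2941 = 7681892
Z2 = 2712 * 3564 = 9665568
R = (9665568 - 7681892) / (9665568 + 7681892) = 1983676 / 17347460 = 0.1143

0.1143


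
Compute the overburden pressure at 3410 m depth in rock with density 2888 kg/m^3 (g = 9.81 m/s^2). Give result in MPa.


P = rho * g * z / 1e6
= 2888 * 9.81 * 3410 / 1e6
= 96609664.8 / 1e6
= 96.6097 MPa

96.6097


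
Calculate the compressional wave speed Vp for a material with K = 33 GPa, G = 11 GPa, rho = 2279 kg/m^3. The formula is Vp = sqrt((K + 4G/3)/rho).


First compute the effective modulus:
K + 4G/3 = 33e9 + 4*11e9/3 = 47666666666.67 Pa
Then divide by density:
47666666666.67 / 2279 = 20915606.2601 Pa/(kg/m^3)
Take the square root:
Vp = sqrt(20915606.2601) = 4573.36 m/s

4573.36


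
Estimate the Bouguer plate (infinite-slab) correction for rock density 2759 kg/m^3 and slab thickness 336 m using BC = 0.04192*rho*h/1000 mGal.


BC = 0.04192 * rho * h / 1000
= 0.04192 * 2759 * 336 / 1000
= 38.8608 mGal

38.8608


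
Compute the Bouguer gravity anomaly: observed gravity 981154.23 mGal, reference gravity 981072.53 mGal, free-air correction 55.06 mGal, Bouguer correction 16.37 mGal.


BA = g_obs - g_ref + FAC - BC
= 981154.23 - 981072.53 + 55.06 - 16.37
= 120.39 mGal

120.39


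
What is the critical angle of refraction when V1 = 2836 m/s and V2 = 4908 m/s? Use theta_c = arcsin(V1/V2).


V1/V2 = 2836/4908 = 0.577832
theta_c = arcsin(0.577832) = 35.2982 degrees

35.2982


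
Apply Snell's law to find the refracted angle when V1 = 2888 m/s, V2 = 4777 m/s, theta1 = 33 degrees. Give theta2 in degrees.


sin(theta1) = sin(33 deg) = 0.544639
sin(theta2) = V2/V1 * sin(theta1) = 4777/2888 * 0.544639 = 0.90088
theta2 = arcsin(0.90088) = 64.2739 degrees

64.2739


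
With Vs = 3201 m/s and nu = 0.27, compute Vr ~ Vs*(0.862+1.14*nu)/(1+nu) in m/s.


Numerator factor = 0.862 + 1.14*0.27 = 1.1698
Denominator = 1 + 0.27 = 1.27
Vr = 3201 * 1.1698 / 1.27 = 2948.45 m/s

2948.45


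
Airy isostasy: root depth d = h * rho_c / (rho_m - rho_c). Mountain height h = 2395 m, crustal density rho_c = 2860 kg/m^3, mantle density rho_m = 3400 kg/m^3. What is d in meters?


rho_m - rho_c = 3400 - 2860 = 540
d = 2395 * 2860 / 540
= 6849700 / 540
= 12684.63 m

12684.63


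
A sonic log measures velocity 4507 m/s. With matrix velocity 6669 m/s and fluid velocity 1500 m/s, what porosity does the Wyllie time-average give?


1/V - 1/Vm = 1/4507 - 1/6669 = 7.193e-05
1/Vf - 1/Vm = 1/1500 - 1/6669 = 0.00051672
phi = 7.193e-05 / 0.00051672 = 0.1392

0.1392


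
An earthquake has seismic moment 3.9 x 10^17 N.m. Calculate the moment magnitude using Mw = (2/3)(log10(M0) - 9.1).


log10(M0) = log10(3.9 x 10^17) = 17.5911
Mw = 2/3 * (17.5911 - 9.1)
= 2/3 * 8.4911
= 5.66

5.66


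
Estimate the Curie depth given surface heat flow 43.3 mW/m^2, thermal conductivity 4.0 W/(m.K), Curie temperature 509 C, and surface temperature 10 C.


T_Curie - T_surf = 509 - 10 = 499 C
Convert q to W/m^2: 43.3 mW/m^2 = 0.0433 W/m^2
d = 499 * 4.0 / 0.0433 = 46097.0 m

46097.0


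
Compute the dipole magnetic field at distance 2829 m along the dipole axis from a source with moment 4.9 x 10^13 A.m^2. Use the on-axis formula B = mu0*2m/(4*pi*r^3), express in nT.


m = 4.9 x 10^13 = 49000000000000 A.m^2
2m = 98000000000000 A.m^2
r^3 = 2829^3 = 22641168789
B = (4pi*10^-7) * 98000000000000 / (4*pi * 22641168789) * 1e9
= 123150432.02072 / 284517318144.84 * 1e9
= 432839.8455 nT

432839.8455


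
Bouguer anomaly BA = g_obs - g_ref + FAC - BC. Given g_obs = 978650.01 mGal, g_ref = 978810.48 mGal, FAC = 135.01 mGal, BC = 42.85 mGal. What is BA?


BA = g_obs - g_ref + FAC - BC
= 978650.01 - 978810.48 + 135.01 - 42.85
= -68.31 mGal

-68.31


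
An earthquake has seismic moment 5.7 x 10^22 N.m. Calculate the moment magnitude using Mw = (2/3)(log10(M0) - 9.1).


log10(M0) = log10(5.7 x 10^22) = 22.7559
Mw = 2/3 * (22.7559 - 9.1)
= 2/3 * 13.6559
= 9.1

9.1


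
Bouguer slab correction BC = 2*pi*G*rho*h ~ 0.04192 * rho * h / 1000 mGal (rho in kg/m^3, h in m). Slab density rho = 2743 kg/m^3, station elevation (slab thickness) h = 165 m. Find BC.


BC = 0.04192 * rho * h / 1000
= 0.04192 * 2743 * 165 / 1000
= 18.9728 mGal

18.9728


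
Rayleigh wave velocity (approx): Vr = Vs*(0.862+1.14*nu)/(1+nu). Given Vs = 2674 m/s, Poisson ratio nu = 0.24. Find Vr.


Numerator factor = 0.862 + 1.14*0.24 = 1.1356
Denominator = 1 + 0.24 = 1.24
Vr = 2674 * 1.1356 / 1.24 = 2448.87 m/s

2448.87


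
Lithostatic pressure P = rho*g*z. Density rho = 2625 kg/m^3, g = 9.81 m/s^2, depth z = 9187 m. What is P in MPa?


P = rho * g * z / 1e6
= 2625 * 9.81 * 9187 / 1e6
= 236576733.75 / 1e6
= 236.5767 MPa

236.5767


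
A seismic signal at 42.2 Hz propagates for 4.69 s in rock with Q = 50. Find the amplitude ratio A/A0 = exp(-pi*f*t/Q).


pi*f*t/Q = pi*42.2*4.69/50 = 12.435555
A/A0 = exp(-12.435555) = 4e-06

4.000000e-06


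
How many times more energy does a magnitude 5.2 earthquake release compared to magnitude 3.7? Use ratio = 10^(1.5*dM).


M2 - M1 = 5.2 - 3.7 = 1.5
1.5 * 1.5 = 2.25
ratio = 10^2.25 = 177.83

177.83


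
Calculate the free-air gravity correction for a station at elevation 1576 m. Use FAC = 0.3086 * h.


FAC = 0.3086 * h
= 0.3086 * 1576
= 486.3536 mGal

486.3536


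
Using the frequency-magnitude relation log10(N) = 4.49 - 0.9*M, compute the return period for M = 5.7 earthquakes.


log10(N) = 4.49 - 0.9*5.7 = -0.64
N = 10^-0.64 = 0.229087
T = 1/N = 1/0.229087 = 4.3652 years

4.3652


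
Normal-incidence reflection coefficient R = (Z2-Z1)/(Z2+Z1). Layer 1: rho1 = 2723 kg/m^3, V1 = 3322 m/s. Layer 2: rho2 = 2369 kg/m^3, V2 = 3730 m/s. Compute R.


Z1 = 2723 * 3322 = 9045806
Z2 = 2369 * 3730 = 8836370
R = (8836370 - 9045806) / (8836370 + 9045806) = -209436 / 17882176 = -0.0117

-0.0117


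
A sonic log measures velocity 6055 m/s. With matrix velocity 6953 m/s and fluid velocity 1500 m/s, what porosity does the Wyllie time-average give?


1/V - 1/Vm = 1/6055 - 1/6953 = 2.133e-05
1/Vf - 1/Vm = 1/1500 - 1/6953 = 0.00052284
phi = 2.133e-05 / 0.00052284 = 0.0408

0.0408


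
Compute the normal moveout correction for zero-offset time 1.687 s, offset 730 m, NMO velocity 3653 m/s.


x/Vnmo = 730/3653 = 0.199836
(x/Vnmo)^2 = 0.039934
t0^2 = 2.845969
sqrt(2.845969 + 0.039934) = 1.698795
dt = 1.698795 - 1.687 = 0.011795

0.011795


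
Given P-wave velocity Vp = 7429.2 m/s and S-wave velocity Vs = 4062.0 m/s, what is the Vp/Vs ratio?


Vp/Vs = 7429.2 / 4062.0
= 1.829

1.829


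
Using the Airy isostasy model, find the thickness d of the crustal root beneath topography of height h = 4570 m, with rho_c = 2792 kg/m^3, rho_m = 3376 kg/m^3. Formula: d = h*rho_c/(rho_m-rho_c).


rho_m - rho_c = 3376 - 2792 = 584
d = 4570 * 2792 / 584
= 12759440 / 584
= 21848.36 m

21848.36


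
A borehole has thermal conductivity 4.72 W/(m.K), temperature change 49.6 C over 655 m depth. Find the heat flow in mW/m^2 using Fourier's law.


q = k * dT / dz * 1000
= 4.72 * 49.6 / 655 * 1000
= 0.357423 * 1000
= 357.4229 mW/m^2

357.4229


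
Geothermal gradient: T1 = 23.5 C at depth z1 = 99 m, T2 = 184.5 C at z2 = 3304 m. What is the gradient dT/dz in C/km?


dT = 184.5 - 23.5 = 161.0 C
dz = 3304 - 99 = 3205 m
gradient = dT/dz * 1000 = 161.0/3205 * 1000 = 50.234 C/km

50.234


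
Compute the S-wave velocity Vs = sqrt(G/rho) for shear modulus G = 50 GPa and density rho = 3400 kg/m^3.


Convert G to Pa: G = 50e9 Pa
Compute G/rho = 50e9 / 3400 = 14705882.3529
Vs = sqrt(14705882.3529) = 3834.82 m/s

3834.82


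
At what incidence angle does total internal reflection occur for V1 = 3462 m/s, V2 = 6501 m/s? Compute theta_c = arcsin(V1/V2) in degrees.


V1/V2 = 3462/6501 = 0.532533
theta_c = arcsin(0.532533) = 32.1768 degrees

32.1768


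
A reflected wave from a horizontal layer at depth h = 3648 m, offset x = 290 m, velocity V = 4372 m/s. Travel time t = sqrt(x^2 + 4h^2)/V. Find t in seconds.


x^2 + 4h^2 = 290^2 + 4*3648^2 = 84100 + 53231616 = 53315716
sqrt(53315716) = 7301.7612
t = 7301.7612 / 4372 = 1.6701 s

1.6701


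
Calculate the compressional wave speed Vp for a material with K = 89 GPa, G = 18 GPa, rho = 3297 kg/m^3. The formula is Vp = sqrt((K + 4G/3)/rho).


First compute the effective modulus:
K + 4G/3 = 89e9 + 4*18e9/3 = 113000000000.0 Pa
Then divide by density:
113000000000.0 / 3297 = 34273582.0443 Pa/(kg/m^3)
Take the square root:
Vp = sqrt(34273582.0443) = 5854.36 m/s

5854.36


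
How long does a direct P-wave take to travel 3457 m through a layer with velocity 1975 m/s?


t = x / V
= 3457 / 1975
= 1.7504 s

1.7504


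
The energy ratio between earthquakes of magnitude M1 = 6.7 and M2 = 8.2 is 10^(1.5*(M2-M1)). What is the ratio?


M2 - M1 = 8.2 - 6.7 = 1.5
1.5 * 1.5 = 2.25
ratio = 10^2.25 = 177.83

177.83


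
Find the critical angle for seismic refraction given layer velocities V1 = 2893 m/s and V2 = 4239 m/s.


V1/V2 = 2893/4239 = 0.682472
theta_c = arcsin(0.682472) = 43.0371 degrees

43.0371


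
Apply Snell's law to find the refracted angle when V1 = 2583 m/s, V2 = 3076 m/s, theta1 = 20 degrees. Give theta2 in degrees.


sin(theta1) = sin(20 deg) = 0.34202
sin(theta2) = V2/V1 * sin(theta1) = 3076/2583 * 0.34202 = 0.407299
theta2 = arcsin(0.407299) = 24.0353 degrees

24.0353


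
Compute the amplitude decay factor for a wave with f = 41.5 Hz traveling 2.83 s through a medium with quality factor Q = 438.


pi*f*t/Q = pi*41.5*2.83/438 = 0.842384
A/A0 = exp(-0.842384) = 0.430682

0.430682


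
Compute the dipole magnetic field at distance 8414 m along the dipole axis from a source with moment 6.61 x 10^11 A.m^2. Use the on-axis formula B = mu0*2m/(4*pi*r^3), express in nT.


m = 6.61 x 10^11 = 661000000000 A.m^2
2m = 1322000000000 A.m^2
r^3 = 8414^3 = 595672461944
B = (4pi*10^-7) * 1322000000000 / (4*pi * 595672461944) * 1e9
= 1661274.195218 / 7485440921556.06 * 1e9
= 221.934 nT

221.934


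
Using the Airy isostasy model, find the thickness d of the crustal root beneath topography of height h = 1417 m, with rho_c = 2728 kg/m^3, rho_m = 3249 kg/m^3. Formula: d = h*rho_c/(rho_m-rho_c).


rho_m - rho_c = 3249 - 2728 = 521
d = 1417 * 2728 / 521
= 3865576 / 521
= 7419.53 m

7419.53


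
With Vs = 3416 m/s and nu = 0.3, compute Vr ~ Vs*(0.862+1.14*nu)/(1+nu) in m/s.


Numerator factor = 0.862 + 1.14*0.3 = 1.204
Denominator = 1 + 0.3 = 1.3
Vr = 3416 * 1.204 / 1.3 = 3163.74 m/s

3163.74


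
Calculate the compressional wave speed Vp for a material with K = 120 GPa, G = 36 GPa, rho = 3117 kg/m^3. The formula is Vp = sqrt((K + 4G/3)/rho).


First compute the effective modulus:
K + 4G/3 = 120e9 + 4*36e9/3 = 168000000000.0 Pa
Then divide by density:
168000000000.0 / 3117 = 53897978.8258 Pa/(kg/m^3)
Take the square root:
Vp = sqrt(53897978.8258) = 7341.52 m/s

7341.52


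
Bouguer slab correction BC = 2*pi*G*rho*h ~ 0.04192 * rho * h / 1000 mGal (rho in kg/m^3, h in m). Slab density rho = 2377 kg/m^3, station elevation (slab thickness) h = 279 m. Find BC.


BC = 0.04192 * rho * h / 1000
= 0.04192 * 2377 * 279 / 1000
= 27.8006 mGal

27.8006


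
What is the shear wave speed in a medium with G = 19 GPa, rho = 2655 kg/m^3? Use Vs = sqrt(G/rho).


Convert G to Pa: G = 19e9 Pa
Compute G/rho = 19e9 / 2655 = 7156308.8512
Vs = sqrt(7156308.8512) = 2675.13 m/s

2675.13


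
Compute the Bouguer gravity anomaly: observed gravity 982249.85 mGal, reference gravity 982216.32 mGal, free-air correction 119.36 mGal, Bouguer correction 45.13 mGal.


BA = g_obs - g_ref + FAC - BC
= 982249.85 - 982216.32 + 119.36 - 45.13
= 107.76 mGal

107.76


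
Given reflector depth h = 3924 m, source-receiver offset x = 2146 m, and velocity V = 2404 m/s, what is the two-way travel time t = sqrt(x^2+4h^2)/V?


x^2 + 4h^2 = 2146^2 + 4*3924^2 = 4605316 + 61591104 = 66196420
sqrt(66196420) = 8136.1182
t = 8136.1182 / 2404 = 3.3844 s

3.3844


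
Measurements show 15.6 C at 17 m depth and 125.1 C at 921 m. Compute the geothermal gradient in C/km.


dT = 125.1 - 15.6 = 109.5 C
dz = 921 - 17 = 904 m
gradient = dT/dz * 1000 = 109.5/904 * 1000 = 121.1283 C/km

121.1283


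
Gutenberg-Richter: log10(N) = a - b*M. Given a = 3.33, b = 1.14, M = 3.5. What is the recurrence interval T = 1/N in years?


log10(N) = 3.33 - 1.14*3.5 = -0.66
N = 10^-0.66 = 0.218776
T = 1/N = 1/0.218776 = 4.5709 years

4.5709


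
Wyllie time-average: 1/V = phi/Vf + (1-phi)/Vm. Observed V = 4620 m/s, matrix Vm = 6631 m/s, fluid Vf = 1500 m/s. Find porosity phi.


1/V - 1/Vm = 1/4620 - 1/6631 = 6.564e-05
1/Vf - 1/Vm = 1/1500 - 1/6631 = 0.00051586
phi = 6.564e-05 / 0.00051586 = 0.1273

0.1273


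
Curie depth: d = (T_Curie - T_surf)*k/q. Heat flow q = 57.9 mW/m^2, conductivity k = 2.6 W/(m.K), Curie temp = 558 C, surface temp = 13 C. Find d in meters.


T_Curie - T_surf = 558 - 13 = 545 C
Convert q to W/m^2: 57.9 mW/m^2 = 0.0579 W/m^2
d = 545 * 2.6 / 0.0579 = 24473.23 m

24473.23


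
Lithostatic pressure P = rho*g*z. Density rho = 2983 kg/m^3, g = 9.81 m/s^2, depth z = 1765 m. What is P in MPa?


P = rho * g * z / 1e6
= 2983 * 9.81 * 1765 / 1e6
= 51649600.95 / 1e6
= 51.6496 MPa

51.6496


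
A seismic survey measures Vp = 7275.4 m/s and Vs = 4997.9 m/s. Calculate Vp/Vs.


Vp/Vs = 7275.4 / 4997.9
= 1.4557

1.4557


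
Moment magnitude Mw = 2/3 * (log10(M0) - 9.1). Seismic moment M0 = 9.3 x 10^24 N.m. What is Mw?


log10(M0) = log10(9.3 x 10^24) = 24.9685
Mw = 2/3 * (24.9685 - 9.1)
= 2/3 * 15.8685
= 10.58

10.58


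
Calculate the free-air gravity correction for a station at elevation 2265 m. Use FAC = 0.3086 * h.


FAC = 0.3086 * h
= 0.3086 * 2265
= 698.979 mGal

698.979


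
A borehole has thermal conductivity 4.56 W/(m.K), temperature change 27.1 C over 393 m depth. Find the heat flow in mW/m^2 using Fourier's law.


q = k * dT / dz * 1000
= 4.56 * 27.1 / 393 * 1000
= 0.314443 * 1000
= 314.4427 mW/m^2

314.4427


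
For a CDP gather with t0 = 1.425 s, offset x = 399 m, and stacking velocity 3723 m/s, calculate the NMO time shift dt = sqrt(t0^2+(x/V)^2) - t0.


x/Vnmo = 399/3723 = 0.107172
(x/Vnmo)^2 = 0.011486
t0^2 = 2.030625
sqrt(2.030625 + 0.011486) = 1.429024
dt = 1.429024 - 1.425 = 0.004024

0.004024


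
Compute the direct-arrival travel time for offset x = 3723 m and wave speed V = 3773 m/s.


t = x / V
= 3723 / 3773
= 0.9867 s

0.9867


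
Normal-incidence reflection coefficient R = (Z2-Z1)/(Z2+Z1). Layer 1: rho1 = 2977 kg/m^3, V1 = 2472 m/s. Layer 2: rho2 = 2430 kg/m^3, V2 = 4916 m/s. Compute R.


Z1 = 2977 * 2472 = 7359144
Z2 = 2430 * 4916 = 11945880
R = (11945880 - 7359144) / (11945880 + 7359144) = 4586736 / 19305024 = 0.2376

0.2376


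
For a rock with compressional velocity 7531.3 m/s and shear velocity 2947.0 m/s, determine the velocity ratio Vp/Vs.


Vp/Vs = 7531.3 / 2947.0
= 2.5556

2.5556


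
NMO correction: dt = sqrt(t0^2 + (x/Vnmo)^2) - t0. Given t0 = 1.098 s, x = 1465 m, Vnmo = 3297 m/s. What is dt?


x/Vnmo = 1465/3297 = 0.444343
(x/Vnmo)^2 = 0.197441
t0^2 = 1.205604
sqrt(1.205604 + 0.197441) = 1.184502
dt = 1.184502 - 1.098 = 0.086502

0.086502


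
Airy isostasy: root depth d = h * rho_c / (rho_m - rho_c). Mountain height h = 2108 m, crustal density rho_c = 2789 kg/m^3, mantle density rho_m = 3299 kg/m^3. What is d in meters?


rho_m - rho_c = 3299 - 2789 = 510
d = 2108 * 2789 / 510
= 5879212 / 510
= 11527.87 m

11527.87


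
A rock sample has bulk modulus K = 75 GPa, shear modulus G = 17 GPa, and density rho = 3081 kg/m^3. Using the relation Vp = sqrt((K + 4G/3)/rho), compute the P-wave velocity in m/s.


First compute the effective modulus:
K + 4G/3 = 75e9 + 4*17e9/3 = 97666666666.67 Pa
Then divide by density:
97666666666.67 / 3081 = 31699664.6111 Pa/(kg/m^3)
Take the square root:
Vp = sqrt(31699664.6111) = 5630.25 m/s

5630.25


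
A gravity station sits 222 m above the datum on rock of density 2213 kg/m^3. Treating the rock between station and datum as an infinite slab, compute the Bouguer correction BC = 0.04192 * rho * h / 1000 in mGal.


BC = 0.04192 * rho * h / 1000
= 0.04192 * 2213 * 222 / 1000
= 20.5947 mGal

20.5947


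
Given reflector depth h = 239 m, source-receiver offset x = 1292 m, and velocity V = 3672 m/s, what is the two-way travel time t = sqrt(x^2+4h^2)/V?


x^2 + 4h^2 = 1292^2 + 4*239^2 = 1669264 + 228484 = 1897748
sqrt(1897748) = 1377.5877
t = 1377.5877 / 3672 = 0.3752 s

0.3752


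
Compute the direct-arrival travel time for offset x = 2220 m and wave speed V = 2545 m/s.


t = x / V
= 2220 / 2545
= 0.8723 s

0.8723


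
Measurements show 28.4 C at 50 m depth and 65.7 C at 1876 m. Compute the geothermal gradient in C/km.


dT = 65.7 - 28.4 = 37.3 C
dz = 1876 - 50 = 1826 m
gradient = dT/dz * 1000 = 37.3/1826 * 1000 = 20.4272 C/km

20.4272


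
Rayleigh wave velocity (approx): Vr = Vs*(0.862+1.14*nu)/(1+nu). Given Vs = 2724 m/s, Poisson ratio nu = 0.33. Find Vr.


Numerator factor = 0.862 + 1.14*0.33 = 1.2382
Denominator = 1 + 0.33 = 1.33
Vr = 2724 * 1.2382 / 1.33 = 2535.98 m/s

2535.98


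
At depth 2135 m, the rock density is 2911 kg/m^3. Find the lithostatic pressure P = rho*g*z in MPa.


P = rho * g * z / 1e6
= 2911 * 9.81 * 2135 / 1e6
= 60969002.85 / 1e6
= 60.969 MPa

60.969


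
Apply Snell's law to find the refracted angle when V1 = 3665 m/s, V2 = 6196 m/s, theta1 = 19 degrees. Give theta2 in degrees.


sin(theta1) = sin(19 deg) = 0.325568
sin(theta2) = V2/V1 * sin(theta1) = 6196/3665 * 0.325568 = 0.550401
theta2 = arcsin(0.550401) = 33.3945 degrees

33.3945


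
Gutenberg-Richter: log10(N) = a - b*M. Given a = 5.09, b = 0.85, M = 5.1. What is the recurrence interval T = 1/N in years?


log10(N) = 5.09 - 0.85*5.1 = 0.755
N = 10^0.755 = 5.688529
T = 1/N = 1/5.688529 = 0.1758 years

0.1758


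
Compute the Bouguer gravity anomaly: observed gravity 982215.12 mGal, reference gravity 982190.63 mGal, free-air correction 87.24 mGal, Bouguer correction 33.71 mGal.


BA = g_obs - g_ref + FAC - BC
= 982215.12 - 982190.63 + 87.24 - 33.71
= 78.02 mGal

78.02


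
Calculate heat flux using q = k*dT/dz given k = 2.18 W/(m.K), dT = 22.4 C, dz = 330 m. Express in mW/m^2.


q = k * dT / dz * 1000
= 2.18 * 22.4 / 330 * 1000
= 0.147976 * 1000
= 147.9758 mW/m^2

147.9758


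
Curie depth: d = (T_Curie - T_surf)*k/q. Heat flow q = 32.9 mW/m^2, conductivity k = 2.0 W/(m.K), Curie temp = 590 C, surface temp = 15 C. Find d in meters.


T_Curie - T_surf = 590 - 15 = 575 C
Convert q to W/m^2: 32.9 mW/m^2 = 0.0329 W/m^2
d = 575 * 2.0 / 0.0329 = 34954.41 m

34954.41


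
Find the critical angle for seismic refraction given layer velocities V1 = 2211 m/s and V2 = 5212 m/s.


V1/V2 = 2211/5212 = 0.424213
theta_c = arcsin(0.424213) = 25.1009 degrees

25.1009


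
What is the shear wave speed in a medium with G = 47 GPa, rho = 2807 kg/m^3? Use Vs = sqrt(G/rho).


Convert G to Pa: G = 47e9 Pa
Compute G/rho = 47e9 / 2807 = 16743854.6491
Vs = sqrt(16743854.6491) = 4091.93 m/s

4091.93


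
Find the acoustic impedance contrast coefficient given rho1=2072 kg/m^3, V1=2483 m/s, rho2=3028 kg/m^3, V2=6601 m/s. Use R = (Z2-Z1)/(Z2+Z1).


Z1 = 2072 * 2483 = 5144776
Z2 = 3028 * 6601 = 19987828
R = (19987828 - 5144776) / (19987828 + 5144776) = 14843052 / 25132604 = 0.5906

0.5906


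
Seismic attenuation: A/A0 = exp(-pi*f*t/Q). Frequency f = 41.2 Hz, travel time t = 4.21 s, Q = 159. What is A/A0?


pi*f*t/Q = pi*41.2*4.21/159 = 3.427142
A/A0 = exp(-3.427142) = 0.03248

0.03248


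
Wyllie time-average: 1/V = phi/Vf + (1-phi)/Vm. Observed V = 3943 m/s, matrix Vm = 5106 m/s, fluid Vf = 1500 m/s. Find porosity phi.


1/V - 1/Vm = 1/3943 - 1/5106 = 5.777e-05
1/Vf - 1/Vm = 1/1500 - 1/5106 = 0.00047082
phi = 5.777e-05 / 0.00047082 = 0.1227

0.1227


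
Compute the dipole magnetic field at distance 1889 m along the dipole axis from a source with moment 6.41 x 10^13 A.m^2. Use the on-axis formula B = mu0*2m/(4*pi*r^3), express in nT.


m = 6.41 x 10^13 = 64100000000000 A.m^2
2m = 128200000000000 A.m^2
r^3 = 1889^3 = 6740558369
B = (4pi*10^-7) * 128200000000000 / (4*pi * 6740558369) * 1e9
= 161100871.276085 / 84704354612.57 * 1e9
= 1901919.5886 nT

1901919.5886


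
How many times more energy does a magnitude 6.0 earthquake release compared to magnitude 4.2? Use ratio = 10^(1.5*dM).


M2 - M1 = 6.0 - 4.2 = 1.8
1.5 * 1.8 = 2.7
ratio = 10^2.7 = 501.19

501.19


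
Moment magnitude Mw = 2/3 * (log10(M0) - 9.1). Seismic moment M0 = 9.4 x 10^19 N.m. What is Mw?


log10(M0) = log10(9.4 x 10^19) = 19.9731
Mw = 2/3 * (19.9731 - 9.1)
= 2/3 * 10.8731
= 7.25

7.25


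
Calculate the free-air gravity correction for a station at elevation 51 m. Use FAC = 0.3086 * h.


FAC = 0.3086 * h
= 0.3086 * 51
= 15.7386 mGal

15.7386


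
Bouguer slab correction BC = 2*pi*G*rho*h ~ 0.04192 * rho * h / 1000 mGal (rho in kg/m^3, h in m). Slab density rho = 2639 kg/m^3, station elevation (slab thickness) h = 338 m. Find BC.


BC = 0.04192 * rho * h / 1000
= 0.04192 * 2639 * 338 / 1000
= 37.3919 mGal

37.3919


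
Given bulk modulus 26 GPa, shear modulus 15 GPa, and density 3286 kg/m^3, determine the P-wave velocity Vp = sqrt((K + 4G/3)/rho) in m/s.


First compute the effective modulus:
K + 4G/3 = 26e9 + 4*15e9/3 = 46000000000.0 Pa
Then divide by density:
46000000000.0 / 3286 = 13998782.7145 Pa/(kg/m^3)
Take the square root:
Vp = sqrt(13998782.7145) = 3741.49 m/s

3741.49


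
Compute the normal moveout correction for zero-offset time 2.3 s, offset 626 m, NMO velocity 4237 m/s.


x/Vnmo = 626/4237 = 0.147746
(x/Vnmo)^2 = 0.021829
t0^2 = 5.29
sqrt(5.29 + 0.021829) = 2.304741
dt = 2.304741 - 2.3 = 0.004741

0.004741


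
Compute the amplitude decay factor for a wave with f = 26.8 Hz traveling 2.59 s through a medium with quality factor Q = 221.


pi*f*t/Q = pi*26.8*2.59/221 = 0.986716
A/A0 = exp(-0.986716) = 0.372799

0.372799


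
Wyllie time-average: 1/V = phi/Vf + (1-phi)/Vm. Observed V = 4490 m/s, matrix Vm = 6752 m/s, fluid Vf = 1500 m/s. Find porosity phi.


1/V - 1/Vm = 1/4490 - 1/6752 = 7.461e-05
1/Vf - 1/Vm = 1/1500 - 1/6752 = 0.00051856
phi = 7.461e-05 / 0.00051856 = 0.1439

0.1439


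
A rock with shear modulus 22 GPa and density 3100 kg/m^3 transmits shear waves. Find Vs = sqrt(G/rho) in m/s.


Convert G to Pa: G = 22e9 Pa
Compute G/rho = 22e9 / 3100 = 7096774.1935
Vs = sqrt(7096774.1935) = 2663.98 m/s

2663.98


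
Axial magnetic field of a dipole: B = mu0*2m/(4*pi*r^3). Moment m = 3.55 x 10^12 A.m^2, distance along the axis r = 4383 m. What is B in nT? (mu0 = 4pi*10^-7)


m = 3.55 x 10^12 = 3550000000000 A.m^2
2m = 7100000000000 A.m^2
r^3 = 4383^3 = 84200449887
B = (4pi*10^-7) * 7100000000000 / (4*pi * 84200449887) * 1e9
= 8922123.136195 / 1058094059175.82 * 1e9
= 8432.259 nT

8432.259


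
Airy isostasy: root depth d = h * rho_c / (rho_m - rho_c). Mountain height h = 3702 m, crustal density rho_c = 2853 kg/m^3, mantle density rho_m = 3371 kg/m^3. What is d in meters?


rho_m - rho_c = 3371 - 2853 = 518
d = 3702 * 2853 / 518
= 10561806 / 518
= 20389.59 m

20389.59


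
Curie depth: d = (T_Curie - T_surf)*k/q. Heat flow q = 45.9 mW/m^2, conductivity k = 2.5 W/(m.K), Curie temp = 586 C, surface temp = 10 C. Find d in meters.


T_Curie - T_surf = 586 - 10 = 576 C
Convert q to W/m^2: 45.9 mW/m^2 = 0.0459 W/m^2
d = 576 * 2.5 / 0.0459 = 31372.55 m

31372.55
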